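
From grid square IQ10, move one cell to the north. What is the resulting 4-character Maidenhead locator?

Latitude square 0; +1 → 1.
The longitude characters are unchanged.

IQ11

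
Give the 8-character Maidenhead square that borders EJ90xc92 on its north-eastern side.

FJ00ac03

Longitude extended square 9; +1 → 10, wraps to 0, carry into subsquare.
Longitude subsquare x = 23; +1 → 24, wraps to 0 = a, carry into square.
Longitude square 9; +1 → 10, wraps to 0, carry into field.
Longitude field E = 4; +1 → 5 = F.
Latitude extended square 2; +1 → 3.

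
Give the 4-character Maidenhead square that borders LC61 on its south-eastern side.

Longitude square 6; +1 → 7.
Latitude square 1; −1 → 0.

LC70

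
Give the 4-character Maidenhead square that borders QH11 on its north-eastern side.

Longitude square 1; +1 → 2.
Latitude square 1; +1 → 2.

QH22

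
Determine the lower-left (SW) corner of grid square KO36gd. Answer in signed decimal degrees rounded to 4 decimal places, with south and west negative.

Field K=10, O=14: +10·20° lon, +14·10° lat → SW at lon 20°, lat 50°.
Square 3, 6: +3·2° lon, +6·1° lat → SW at lon 26°, lat 56°.
Subsquare g=6, d=3: +6·0.0833333° lon, +3·0.0416667° lat → SW at lon 26.5°, lat 56.125°.
latitude 56.1250, longitude 26.5000.

56.1250, 26.5000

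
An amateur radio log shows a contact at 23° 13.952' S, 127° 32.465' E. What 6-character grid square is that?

PG36ss

Offset from 180°W / 90°S: lon 307.5411°, lat 66.7675°.
Field (20°×10°, letters A–R): lon ⌊307.5411/20⌋ = 15 → P; lat ⌊66.7675/10⌋ = 6 → G.
Square (2°×1°, digits 0–9): lon ⌊7.5411/2⌋ = 3; lat ⌊6.7675/1⌋ = 6.
Subsquare (5′×2.5′, letters a–x): lon ⌊1.5411/0.0833333⌋ = 18 → s; lat ⌊0.7675/0.0416667⌋ = 18 → s.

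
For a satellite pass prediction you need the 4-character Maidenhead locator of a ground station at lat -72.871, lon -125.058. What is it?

CB77

Offset from 180°W / 90°S: lon 54.94°, lat 17.13°.
Field: lon ⌊54.94/20⌋ = 2 → C; lat ⌊17.13/10⌋ = 1 → B.
Square: lon ⌊14.94/2⌋ = 7; lat ⌊7.13/1⌋ = 7.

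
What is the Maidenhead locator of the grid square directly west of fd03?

Longitude square 0; −1 → -1, wraps to 9, carry into field.
Longitude field F = 5; −1 → 4 = E.
The latitude characters are unchanged.

ED93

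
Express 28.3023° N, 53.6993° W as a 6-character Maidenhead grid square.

GL38dh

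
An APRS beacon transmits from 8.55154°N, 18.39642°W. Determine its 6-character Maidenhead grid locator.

Offset from 180°W / 90°S: lon 161.6036°, lat 98.5515°.
Field: lon ⌊161.6036/20⌋ = 8 → I; lat ⌊98.5515/10⌋ = 9 → J.
Square: lon ⌊1.6036/2⌋ = 0; lat ⌊8.5515/1⌋ = 8.
Subsquare: lon ⌊1.6036/0.0833333⌋ = 19 → t; lat ⌊0.5515/0.0416667⌋ = 13 → n.

IJ08tn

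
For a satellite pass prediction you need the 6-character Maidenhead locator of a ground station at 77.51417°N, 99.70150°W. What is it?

EQ07dm

Shift to the Maidenhead origin (180°W, 90°S): lon 80.2985, lat 167.5142.
Field: lon ⌊80.2985/20⌋ = 4 → E; lat ⌊167.5142/10⌋ = 16 → Q.
Square: lon ⌊0.2985/2⌋ = 0; lat ⌊7.5142/1⌋ = 7.
Subsquare: lon ⌊0.2985/0.0833333⌋ = 3 → d; lat ⌊0.5142/0.0416667⌋ = 12 → m.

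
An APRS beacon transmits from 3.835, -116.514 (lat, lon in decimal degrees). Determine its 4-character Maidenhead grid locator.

Offset from 180°W / 90°S: lon 63.49°, lat 93.83°.
Field: lon ⌊63.49/20⌋ = 3 → D; lat ⌊93.83/10⌋ = 9 → J.
Square: lon ⌊3.49/2⌋ = 1; lat ⌊3.83/1⌋ = 3.

DJ13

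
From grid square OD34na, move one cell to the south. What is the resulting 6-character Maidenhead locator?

OD33nx

Latitude subsquare a = 0; −1 → -1, wraps to 23 = x, carry into square.
Latitude square 4; −1 → 3.
The longitude characters are unchanged.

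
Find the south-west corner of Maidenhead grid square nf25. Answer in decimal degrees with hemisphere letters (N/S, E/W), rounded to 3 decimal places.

35.000° S, 84.000° E

Field N=13, F=5: +13·20° lon, +5·10° lat → SW at lon 80°, lat -40°.
Square 2, 5: +2·2° lon, +5·1° lat → SW at lon 84°, lat -35°.
latitude 35.000° S, longitude 84.000° E.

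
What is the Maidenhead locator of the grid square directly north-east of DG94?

Longitude square 9; +1 → 10, wraps to 0, carry into field.
Longitude field D = 3; +1 → 4 = E.
Latitude square 4; +1 → 5.

EG05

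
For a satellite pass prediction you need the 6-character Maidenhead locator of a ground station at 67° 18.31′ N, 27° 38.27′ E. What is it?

KP37th

Offset from 180°W / 90°S: lon 207.6378°, lat 157.3052°.
Field: lon ⌊207.6378/20⌋ = 10 → K; lat ⌊157.3052/10⌋ = 15 → P.
Square: lon ⌊7.6378/2⌋ = 3; lat ⌊7.3052/1⌋ = 7.
Subsquare: lon ⌊1.6378/0.0833333⌋ = 19 → t; lat ⌊0.3052/0.0416667⌋ = 7 → h.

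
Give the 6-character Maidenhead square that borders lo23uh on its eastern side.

Longitude subsquare u = 20; +1 → 21 = v.
The latitude characters are unchanged.

LO23vh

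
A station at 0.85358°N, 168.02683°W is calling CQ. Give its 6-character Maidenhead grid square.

Add 180° to longitude and 90° to latitude: 11.9732, 90.8536.
Field (20°×10°, letters A–R): lon ⌊11.9732/20⌋ = 0 → A; lat ⌊90.8536/10⌋ = 9 → J.
Square (2°×1°, digits 0–9): lon ⌊11.9732/2⌋ = 5; lat ⌊0.8536/1⌋ = 0.
Subsquare (5′×2.5′, letters a–x): lon ⌊1.9732/0.0833333⌋ = 23 → x; lat ⌊0.8536/0.0416667⌋ = 20 → u.

AJ50xu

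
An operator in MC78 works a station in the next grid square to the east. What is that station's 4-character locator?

MC88

Longitude square 7; +1 → 8.
The latitude characters are unchanged.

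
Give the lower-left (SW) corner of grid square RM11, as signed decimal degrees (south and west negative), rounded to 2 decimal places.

Field R=17, M=12: +17·20° lon, +12·10° lat → SW at lon 160°, lat 30°.
Square 1, 1: +1·2° lon, +1·1° lat → SW at lon 162°, lat 31°.
latitude 31.00, longitude 162.00.

31.00, 162.00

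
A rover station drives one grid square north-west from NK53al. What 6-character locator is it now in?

NK43xm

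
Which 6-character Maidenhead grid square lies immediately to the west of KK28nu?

KK28mu

Longitude subsquare n = 13; −1 → 12 = m.
The latitude characters are unchanged.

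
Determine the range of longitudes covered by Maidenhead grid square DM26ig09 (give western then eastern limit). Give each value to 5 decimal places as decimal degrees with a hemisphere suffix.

115.33333° W, 115.32500° W

Field D=3, M=12: +3·20° lon, +12·10° lat → SW at lon -120°, lat 30°.
Square 2, 6: +2·2° lon, +6·1° lat → SW at lon -116°, lat 36°.
Subsquare i=8, g=6: +8·0.0833333° lon, +6·0.0416667° lat → SW at lon -115.333°, lat 36.25°.
Extended square 0, 9: +0·0.00833333° lon, +9·0.00416667° lat → SW at lon -115.333°, lat 36.2875°.
Cell spans 0.00833333° lon × 0.00416667° lat.
west 115.33333° W, east 115.32500° W.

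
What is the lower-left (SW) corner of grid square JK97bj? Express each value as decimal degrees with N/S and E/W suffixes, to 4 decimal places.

17.3750° N, 18.0833° E

Field J=9, K=10: +9·20° lon, +10·10° lat → SW at lon 0°, lat 10°.
Square 9, 7: +9·2° lon, +7·1° lat → SW at lon 18°, lat 17°.
Subsquare b=1, j=9: +1·0.0833333° lon, +9·0.0416667° lat → SW at lon 18.0833°, lat 17.375°.
latitude 17.3750° N, longitude 18.0833° E.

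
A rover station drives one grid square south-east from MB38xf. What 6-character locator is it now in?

Longitude subsquare x = 23; +1 → 24, wraps to 0 = a, carry into square.
Longitude square 3; +1 → 4.
Latitude subsquare f = 5; −1 → 4 = e.

MB48ae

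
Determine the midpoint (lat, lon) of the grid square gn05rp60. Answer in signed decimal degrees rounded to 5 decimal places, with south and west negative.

45.62708, -58.52917

Field G=6, N=13: +6·20° lon, +13·10° lat → SW at lon -60°, lat 40°.
Square 0, 5: +0·2° lon, +5·1° lat → SW at lon -60°, lat 45°.
Subsquare r=17, p=15: +17·0.0833333° lon, +15·0.0416667° lat → SW at lon -58.5833°, lat 45.625°.
Extended square 6, 0: +6·0.00833333° lon, +0·0.00416667° lat → SW at lon -58.5333°, lat 45.625°.
Cell spans 0.00833333° lon × 0.00416667° lat. Centre is SW corner plus half of each.
latitude 45.62708, longitude -58.52917.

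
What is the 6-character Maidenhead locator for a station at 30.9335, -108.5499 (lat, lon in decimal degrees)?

DM50rw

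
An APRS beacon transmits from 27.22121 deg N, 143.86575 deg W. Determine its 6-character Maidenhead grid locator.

Add 180° to longitude and 90° to latitude: 36.1343, 117.2212.
Field: 36.1343/20 → 1 → B, 117.2212/10 → 11 → L; chars BL.
Square: 16.1343/2 → 8, 7.2212/1 → 7; chars 87.
Subsquare: 0.1343/0.0833333 → 1 → b, 0.2212/0.0416667 → 5 → f; chars bf.

BL87bf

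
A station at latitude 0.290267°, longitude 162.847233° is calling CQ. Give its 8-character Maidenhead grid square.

RJ10kg19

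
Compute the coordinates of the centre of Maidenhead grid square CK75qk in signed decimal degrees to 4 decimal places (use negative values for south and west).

15.4375, -124.6250

Field C=2, K=10: +2·20° lon, +10·10° lat → SW at lon -140°, lat 10°.
Square 7, 5: +7·2° lon, +5·1° lat → SW at lon -126°, lat 15°.
Subsquare q=16, k=10: +16·0.0833333° lon, +10·0.0416667° lat → SW at lon -124.667°, lat 15.4167°.
Cell spans 0.0833333° lon × 0.0416667° lat. Centre is SW corner plus half of each.
latitude 15.4375, longitude -124.6250.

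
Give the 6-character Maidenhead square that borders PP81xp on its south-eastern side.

PP91ao

Longitude subsquare x = 23; +1 → 24, wraps to 0 = a, carry into square.
Longitude square 8; +1 → 9.
Latitude subsquare p = 15; −1 → 14 = o.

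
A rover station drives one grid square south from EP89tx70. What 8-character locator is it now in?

Latitude extended square 0; −1 → -1, wraps to 9, carry into subsquare.
Latitude subsquare x = 23; −1 → 22 = w.
The longitude characters are unchanged.

EP89tw79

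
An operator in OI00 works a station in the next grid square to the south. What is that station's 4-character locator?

OH09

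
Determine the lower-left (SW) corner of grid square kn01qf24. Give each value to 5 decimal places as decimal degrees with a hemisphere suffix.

Field K=10, N=13: +10·20° lon, +13·10° lat → SW at lon 20°, lat 40°.
Square 0, 1: +0·2° lon, +1·1° lat → SW at lon 20°, lat 41°.
Subsquare q=16, f=5: +16·0.0833333° lon, +5·0.0416667° lat → SW at lon 21.3333°, lat 41.2083°.
Extended square 2, 4: +2·0.00833333° lon, +4·0.00416667° lat → SW at lon 21.35°, lat 41.225°.
latitude 41.22500° N, longitude 21.35000° E.

41.22500° N, 21.35000° E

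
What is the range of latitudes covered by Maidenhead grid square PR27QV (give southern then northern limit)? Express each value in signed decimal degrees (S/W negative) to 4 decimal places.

87.8750, 87.9167

Field P=15, R=17: +15·20° lon, +17·10° lat → SW at lon 120°, lat 80°.
Square 2, 7: +2·2° lon, +7·1° lat → SW at lon 124°, lat 87°.
Subsquare q=16, v=21: +16·0.0833333° lon, +21·0.0416667° lat → SW at lon 125.333°, lat 87.875°.
Cell spans 0.0833333° lon × 0.0416667° lat.
south 87.8750, north 87.9167.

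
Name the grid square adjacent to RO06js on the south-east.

Longitude subsquare j = 9; +1 → 10 = k.
Latitude subsquare s = 18; −1 → 17 = r.

RO06kr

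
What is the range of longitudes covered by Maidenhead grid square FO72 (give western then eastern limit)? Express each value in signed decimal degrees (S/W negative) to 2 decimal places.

-66.00, -64.00

Field F=5, O=14: +5·20° lon, +14·10° lat → SW at lon -80°, lat 50°.
Square 7, 2: +7·2° lon, +2·1° lat → SW at lon -66°, lat 52°.
Cell spans 2° lon × 1° lat.
west -66.00, east -64.00.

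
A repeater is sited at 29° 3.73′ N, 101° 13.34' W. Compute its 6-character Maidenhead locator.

DL99jb

Offset from 180°W / 90°S: lon 78.7777°, lat 119.0622°.
Field: lon ⌊78.7777/20⌋ = 3 → D; lat ⌊119.0622/10⌋ = 11 → L.
Square: lon ⌊18.7777/2⌋ = 9; lat ⌊9.0622/1⌋ = 9.
Subsquare: lon ⌊0.7777/0.0833333⌋ = 9 → j; lat ⌊0.0622/0.0416667⌋ = 1 → b.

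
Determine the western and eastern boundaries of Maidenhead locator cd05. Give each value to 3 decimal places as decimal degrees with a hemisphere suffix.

140.000° W, 138.000° W

Field C=2, D=3: +2·20° lon, +3·10° lat → SW at lon -140°, lat -60°.
Square 0, 5: +0·2° lon, +5·1° lat → SW at lon -140°, lat -55°.
Cell spans 2° lon × 1° lat.
west 140.000° W, east 138.000° W.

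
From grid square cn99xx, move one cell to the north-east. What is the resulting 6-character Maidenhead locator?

Longitude subsquare x = 23; +1 → 24, wraps to 0 = a, carry into square.
Longitude square 9; +1 → 10, wraps to 0, carry into field.
Longitude field C = 2; +1 → 3 = D.
Latitude subsquare x = 23; +1 → 24, wraps to 0 = a, carry into square.
Latitude square 9; +1 → 10, wraps to 0, carry into field.
Latitude field N = 13; +1 → 14 = O.

DO00aa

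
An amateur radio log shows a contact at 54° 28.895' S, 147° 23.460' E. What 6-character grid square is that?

Shift to the Maidenhead origin (180°W, 90°S): lon 327.3910, lat 35.5184.
Field (20°×10°, letters A–R): 327.3910/20 → 16 → Q, 35.5184/10 → 3 → D; chars QD.
Square (2°×1°, digits 0–9): 7.3910/2 → 3, 5.5184/1 → 5; chars 35.
Subsquare (5′×2.5′, letters a–x): 1.3910/0.0833333 → 16 → q, 0.5184/0.0416667 → 12 → m; chars qm.

QD35qm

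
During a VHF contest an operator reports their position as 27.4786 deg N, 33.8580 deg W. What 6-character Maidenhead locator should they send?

HL37bl

Shift to the Maidenhead origin (180°W, 90°S): lon 146.1420, lat 117.4786.
Field: lon ⌊146.1420/20⌋ = 7 → H; lat ⌊117.4786/10⌋ = 11 → L.
Square: lon ⌊6.1420/2⌋ = 3; lat ⌊7.4786/1⌋ = 7.
Subsquare: lon ⌊0.1420/0.0833333⌋ = 1 → b; lat ⌊0.4786/0.0416667⌋ = 11 → l.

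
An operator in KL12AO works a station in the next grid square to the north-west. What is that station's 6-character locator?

Longitude subsquare a = 0; −1 → -1, wraps to 23 = x, carry into square.
Longitude square 1; −1 → 0.
Latitude subsquare o = 14; +1 → 15 = p.

KL02xp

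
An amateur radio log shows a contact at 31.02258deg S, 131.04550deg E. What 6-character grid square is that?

PF58mx

Shift to the Maidenhead origin (180°W, 90°S): lon 311.0455, lat 58.9774.
Field: lon ⌊311.0455/20⌋ = 15 → P; lat ⌊58.9774/10⌋ = 5 → F.
Square: lon ⌊11.0455/2⌋ = 5; lat ⌊8.9774/1⌋ = 8.
Subsquare: lon ⌊1.0455/0.0833333⌋ = 12 → m; lat ⌊0.9774/0.0416667⌋ = 23 → x.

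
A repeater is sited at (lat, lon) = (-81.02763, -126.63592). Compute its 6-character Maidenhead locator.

CA68qx

Shift to the Maidenhead origin (180°W, 90°S): lon 53.3641, lat 8.9724.
Field: lon ⌊53.3641/20⌋ = 2 → C; lat ⌊8.9724/10⌋ = 0 → A.
Square: lon ⌊13.3641/2⌋ = 6; lat ⌊8.9724/1⌋ = 8.
Subsquare: lon ⌊1.3641/0.0833333⌋ = 16 → q; lat ⌊0.9724/0.0416667⌋ = 23 → x.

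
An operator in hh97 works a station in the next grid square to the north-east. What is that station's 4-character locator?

Longitude square 9; +1 → 10, wraps to 0, carry into field.
Longitude field H = 7; +1 → 8 = I.
Latitude square 7; +1 → 8.

IH08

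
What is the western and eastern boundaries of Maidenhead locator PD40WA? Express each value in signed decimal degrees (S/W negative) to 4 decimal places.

Field P=15, D=3: +15·20° lon, +3·10° lat → SW at lon 120°, lat -60°.
Square 4, 0: +4·2° lon, +0·1° lat → SW at lon 128°, lat -60°.
Subsquare w=22, a=0: +22·0.0833333° lon, +0·0.0416667° lat → SW at lon 129.833°, lat -60°.
Cell spans 0.0833333° lon × 0.0416667° lat.
west 129.8333, east 129.9167.

129.8333, 129.9167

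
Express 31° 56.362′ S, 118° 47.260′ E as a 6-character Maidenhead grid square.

OF98jb

Shift to the Maidenhead origin (180°W, 90°S): lon 298.7877, lat 58.0606.
Field: lon ⌊298.7877/20⌋ = 14 → O; lat ⌊58.0606/10⌋ = 5 → F.
Square: lon ⌊18.7877/2⌋ = 9; lat ⌊8.0606/1⌋ = 8.
Subsquare: lon ⌊0.7877/0.0833333⌋ = 9 → j; lat ⌊0.0606/0.0416667⌋ = 1 → b.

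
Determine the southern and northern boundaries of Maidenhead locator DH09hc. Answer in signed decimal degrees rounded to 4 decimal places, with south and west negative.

Field D=3, H=7: +3·20° lon, +7·10° lat → SW at lon -120°, lat -20°.
Square 0, 9: +0·2° lon, +9·1° lat → SW at lon -120°, lat -11°.
Subsquare h=7, c=2: +7·0.0833333° lon, +2·0.0416667° lat → SW at lon -119.417°, lat -10.9167°.
Cell spans 0.0833333° lon × 0.0416667° lat.
south -10.9167, north -10.8750.

-10.9167, -10.8750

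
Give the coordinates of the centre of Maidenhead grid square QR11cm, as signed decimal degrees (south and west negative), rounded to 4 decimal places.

81.5208, 142.2083

Field Q=16, R=17: +16·20° lon, +17·10° lat → SW at lon 140°, lat 80°.
Square 1, 1: +1·2° lon, +1·1° lat → SW at lon 142°, lat 81°.
Subsquare c=2, m=12: +2·0.0833333° lon, +12·0.0416667° lat → SW at lon 142.167°, lat 81.5°.
Cell spans 0.0833333° lon × 0.0416667° lat. Centre is SW corner plus half of each.
latitude 81.5208, longitude 142.2083.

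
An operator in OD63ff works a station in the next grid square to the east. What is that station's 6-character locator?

Longitude subsquare f = 5; +1 → 6 = g.
The latitude characters are unchanged.

OD63gf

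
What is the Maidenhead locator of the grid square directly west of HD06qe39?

Longitude extended square 3; −1 → 2.
The latitude characters are unchanged.

HD06qe29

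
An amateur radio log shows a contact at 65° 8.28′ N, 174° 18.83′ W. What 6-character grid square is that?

Shift to the Maidenhead origin (180°W, 90°S): lon 5.6862, lat 155.1380.
Field: 5.6862/20 → 0 → A, 155.1380/10 → 15 → P; chars AP.
Square: 5.6862/2 → 2, 5.1380/1 → 5; chars 25.
Subsquare: 1.6862/0.0833333 → 20 → u, 0.1380/0.0416667 → 3 → d; chars ud.

AP25ud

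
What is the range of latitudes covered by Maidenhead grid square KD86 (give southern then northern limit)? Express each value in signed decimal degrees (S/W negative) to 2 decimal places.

-54.00, -53.00

Field K=10, D=3: +10·20° lon, +3·10° lat → SW at lon 20°, lat -60°.
Square 8, 6: +8·2° lon, +6·1° lat → SW at lon 36°, lat -54°.
Cell spans 2° lon × 1° lat.
south -54.00, north -53.00.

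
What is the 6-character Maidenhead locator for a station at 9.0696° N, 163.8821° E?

Shift to the Maidenhead origin (180°W, 90°S): lon 343.8821, lat 99.0696.
Field: 343.8821/20 → 17 → R, 99.0696/10 → 9 → J; chars RJ.
Square: 3.8821/2 → 1, 9.0696/1 → 9; chars 19.
Subsquare: 1.8821/0.0833333 → 22 → w, 0.0696/0.0416667 → 1 → b; chars wb.

RJ19wb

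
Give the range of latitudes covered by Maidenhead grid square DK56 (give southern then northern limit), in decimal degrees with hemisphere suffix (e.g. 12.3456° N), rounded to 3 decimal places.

16.000° N, 17.000° N

Field D=3, K=10: +3·20° lon, +10·10° lat → SW at lon -120°, lat 10°.
Square 5, 6: +5·2° lon, +6·1° lat → SW at lon -110°, lat 16°.
Cell spans 2° lon × 1° lat.
south 16.000° N, north 17.000° N.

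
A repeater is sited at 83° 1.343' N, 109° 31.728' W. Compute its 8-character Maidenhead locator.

Add 180° to longitude and 90° to latitude: 70.47120, 173.02238.
Field (20°×10°, letters A–R): lon ⌊70.47120/20⌋ = 3 → D; lat ⌊173.02238/10⌋ = 17 → R.
Square (2°×1°, digits 0–9): lon ⌊10.47120/2⌋ = 5; lat ⌊3.02238/1⌋ = 3.
Subsquare (5′×2.5′, letters a–x): lon ⌊0.47120/0.0833333⌋ = 5 → f; lat ⌊0.02238/0.0416667⌋ = 0 → a.
Extended square (30″×15″, digits 0–9): lon ⌊0.05453/0.00833333⌋ = 6; lat ⌊0.02238/0.00416667⌋ = 5.

DR53fa65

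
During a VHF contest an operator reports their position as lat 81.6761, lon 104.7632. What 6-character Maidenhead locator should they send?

OR21jq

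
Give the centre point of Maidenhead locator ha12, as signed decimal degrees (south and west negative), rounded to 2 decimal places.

Field H=7, A=0: +7·20° lon, +0·10° lat → SW at lon -40°, lat -90°.
Square 1, 2: +1·2° lon, +2·1° lat → SW at lon -38°, lat -88°.
Cell spans 2° lon × 1° lat. Centre is SW corner plus half of each.
latitude -87.50, longitude -37.00.

-87.50, -37.00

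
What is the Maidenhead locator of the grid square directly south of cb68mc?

CB68mb

Latitude subsquare c = 2; −1 → 1 = b.
The longitude characters are unchanged.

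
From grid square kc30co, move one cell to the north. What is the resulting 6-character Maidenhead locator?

KC30cp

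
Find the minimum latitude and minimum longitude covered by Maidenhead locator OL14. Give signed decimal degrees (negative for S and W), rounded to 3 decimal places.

24.000, 102.000

Field O=14, L=11: +14·20° lon, +11·10° lat → SW at lon 100°, lat 20°.
Square 1, 4: +1·2° lon, +4·1° lat → SW at lon 102°, lat 24°.
latitude 24.000, longitude 102.000.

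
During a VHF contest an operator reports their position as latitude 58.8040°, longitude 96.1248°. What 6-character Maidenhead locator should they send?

Add 180° to longitude and 90° to latitude: 276.1248, 148.8040.
Field (20°×10°, letters A–R): lon ⌊276.1248/20⌋ = 13 → N; lat ⌊148.8040/10⌋ = 14 → O.
Square (2°×1°, digits 0–9): lon ⌊16.1248/2⌋ = 8; lat ⌊8.8040/1⌋ = 8.
Subsquare (5′×2.5′, letters a–x): lon ⌊0.1248/0.0833333⌋ = 1 → b; lat ⌊0.8040/0.0416667⌋ = 19 → t.

NO88bt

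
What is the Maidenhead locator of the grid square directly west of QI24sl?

QI24rl

Longitude subsquare s = 18; −1 → 17 = r.
The latitude characters are unchanged.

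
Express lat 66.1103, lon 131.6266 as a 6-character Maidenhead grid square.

Add 180° to longitude and 90° to latitude: 311.6266, 156.1103.
Field: lon ⌊311.6266/20⌋ = 15 → P; lat ⌊156.1103/10⌋ = 15 → P.
Square: lon ⌊11.6266/2⌋ = 5; lat ⌊6.1103/1⌋ = 6.
Subsquare: lon ⌊1.6266/0.0833333⌋ = 19 → t; lat ⌊0.1103/0.0416667⌋ = 2 → c.

PP56tc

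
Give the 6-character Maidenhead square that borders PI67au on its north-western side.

Longitude subsquare a = 0; −1 → -1, wraps to 23 = x, carry into square.
Longitude square 6; −1 → 5.
Latitude subsquare u = 20; +1 → 21 = v.

PI57xv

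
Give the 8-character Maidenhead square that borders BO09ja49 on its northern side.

BO09jb40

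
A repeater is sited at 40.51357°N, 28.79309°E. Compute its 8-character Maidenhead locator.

KN40jm53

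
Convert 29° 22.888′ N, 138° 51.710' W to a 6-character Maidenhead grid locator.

CL09nj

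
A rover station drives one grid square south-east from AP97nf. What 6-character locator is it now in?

AP97oe

Longitude subsquare n = 13; +1 → 14 = o.
Latitude subsquare f = 5; −1 → 4 = e.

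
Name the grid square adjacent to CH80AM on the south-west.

CH70xl

Longitude subsquare a = 0; −1 → -1, wraps to 23 = x, carry into square.
Longitude square 8; −1 → 7.
Latitude subsquare m = 12; −1 → 11 = l.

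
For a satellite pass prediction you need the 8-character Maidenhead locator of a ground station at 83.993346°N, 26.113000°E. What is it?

KR33bx38

Offset from 180°W / 90°S: lon 206.11300°, lat 173.99335°.
Field: lon ⌊206.11300/20⌋ = 10 → K; lat ⌊173.99335/10⌋ = 17 → R.
Square: lon ⌊6.11300/2⌋ = 3; lat ⌊3.99335/1⌋ = 3.
Subsquare: lon ⌊0.11300/0.0833333⌋ = 1 → b; lat ⌊0.99335/0.0416667⌋ = 23 → x.
Extended square: lon ⌊0.02967/0.00833333⌋ = 3; lat ⌊0.03501/0.00416667⌋ = 8.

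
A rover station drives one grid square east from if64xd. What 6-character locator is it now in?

Longitude subsquare x = 23; +1 → 24, wraps to 0 = a, carry into square.
Longitude square 6; +1 → 7.
The latitude characters are unchanged.

IF74ad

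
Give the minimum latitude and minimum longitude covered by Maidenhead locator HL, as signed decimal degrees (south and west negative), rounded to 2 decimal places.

20.00, -40.00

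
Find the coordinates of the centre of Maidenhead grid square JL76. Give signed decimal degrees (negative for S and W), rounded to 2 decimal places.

26.50, 15.00

Field J=9, L=11: +9·20° lon, +11·10° lat → SW at lon 0°, lat 20°.
Square 7, 6: +7·2° lon, +6·1° lat → SW at lon 14°, lat 26°.
Cell spans 2° lon × 1° lat. Centre is SW corner plus half of each.
latitude 26.50, longitude 15.00.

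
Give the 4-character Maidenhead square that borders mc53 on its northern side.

MC54

Latitude square 3; +1 → 4.
The longitude characters are unchanged.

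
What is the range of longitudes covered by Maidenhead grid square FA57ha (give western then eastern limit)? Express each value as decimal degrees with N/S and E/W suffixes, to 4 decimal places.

Field F=5, A=0: +5·20° lon, +0·10° lat → SW at lon -80°, lat -90°.
Square 5, 7: +5·2° lon, +7·1° lat → SW at lon -70°, lat -83°.
Subsquare h=7, a=0: +7·0.0833333° lon, +0·0.0416667° lat → SW at lon -69.4167°, lat -83°.
Cell spans 0.0833333° lon × 0.0416667° lat.
west 69.4167° W, east 69.3333° W.

69.4167° W, 69.3333° W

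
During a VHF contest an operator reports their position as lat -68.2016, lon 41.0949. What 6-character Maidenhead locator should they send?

Add 180° to longitude and 90° to latitude: 221.0949, 21.7984.
Field (20°×10°, letters A–R): lon ⌊221.0949/20⌋ = 11 → L; lat ⌊21.7984/10⌋ = 2 → C.
Square (2°×1°, digits 0–9): lon ⌊1.0949/2⌋ = 0; lat ⌊1.7984/1⌋ = 1.
Subsquare (5′×2.5′, letters a–x): lon ⌊1.0949/0.0833333⌋ = 13 → n; lat ⌊0.7984/0.0416667⌋ = 19 → t.

LC01nt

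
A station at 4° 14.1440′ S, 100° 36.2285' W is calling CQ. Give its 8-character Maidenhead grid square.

Offset from 180°W / 90°S: lon 79.39619°, lat 85.76427°.
Field: lon ⌊79.39619/20⌋ = 3 → D; lat ⌊85.76427/10⌋ = 8 → I.
Square: lon ⌊19.39619/2⌋ = 9; lat ⌊5.76427/1⌋ = 5.
Subsquare: lon ⌊1.39619/0.0833333⌋ = 16 → q; lat ⌊0.76427/0.0416667⌋ = 18 → s.
Extended square: lon ⌊0.06286/0.00833333⌋ = 7; lat ⌊0.01427/0.00416667⌋ = 3.

DI95qs73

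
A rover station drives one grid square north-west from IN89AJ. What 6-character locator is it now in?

Longitude subsquare a = 0; −1 → -1, wraps to 23 = x, carry into square.
Longitude square 8; −1 → 7.
Latitude subsquare j = 9; +1 → 10 = k.

IN79xk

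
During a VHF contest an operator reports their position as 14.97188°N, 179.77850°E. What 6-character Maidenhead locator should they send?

Shift to the Maidenhead origin (180°W, 90°S): lon 359.7785, lat 104.9719.
Field: 359.7785/20 → 17 → R, 104.9719/10 → 10 → K; chars RK.
Square: 19.7785/2 → 9, 4.9719/1 → 4; chars 94.
Subsquare: 1.7785/0.0833333 → 21 → v, 0.9719/0.0416667 → 23 → x; chars vx.

RK94vx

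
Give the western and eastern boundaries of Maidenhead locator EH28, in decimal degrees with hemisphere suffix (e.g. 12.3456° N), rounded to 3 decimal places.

96.000° W, 94.000° W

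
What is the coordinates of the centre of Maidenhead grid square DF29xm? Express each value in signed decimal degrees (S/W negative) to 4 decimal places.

-30.4792, -114.0417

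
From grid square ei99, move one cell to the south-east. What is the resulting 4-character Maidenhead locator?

FI08

Longitude square 9; +1 → 10, wraps to 0, carry into field.
Longitude field E = 4; +1 → 5 = F.
Latitude square 9; −1 → 8.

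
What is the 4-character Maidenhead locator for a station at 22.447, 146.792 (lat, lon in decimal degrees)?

QL32

Shift to the Maidenhead origin (180°W, 90°S): lon 326.79, lat 112.45.
Field: 326.79/20 → 16 → Q, 112.45/10 → 11 → L; chars QL.
Square: 6.79/2 → 3, 2.45/1 → 2; chars 32.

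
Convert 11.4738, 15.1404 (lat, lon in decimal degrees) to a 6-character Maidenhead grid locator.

Offset from 180°W / 90°S: lon 195.1404°, lat 101.4738°.
Field (20°×10°, letters A–R): lon ⌊195.1404/20⌋ = 9 → J; lat ⌊101.4738/10⌋ = 10 → K.
Square (2°×1°, digits 0–9): lon ⌊15.1404/2⌋ = 7; lat ⌊1.4738/1⌋ = 1.
Subsquare (5′×2.5′, letters a–x): lon ⌊1.1404/0.0833333⌋ = 13 → n; lat ⌊0.4738/0.0416667⌋ = 11 → l.

JK71nl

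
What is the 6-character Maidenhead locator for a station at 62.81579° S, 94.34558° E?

NC77ee

Shift to the Maidenhead origin (180°W, 90°S): lon 274.3456, lat 27.1842.
Field: lon ⌊274.3456/20⌋ = 13 → N; lat ⌊27.1842/10⌋ = 2 → C.
Square: lon ⌊14.3456/2⌋ = 7; lat ⌊7.1842/1⌋ = 7.
Subsquare: lon ⌊0.3456/0.0833333⌋ = 4 → e; lat ⌊0.1842/0.0416667⌋ = 4 → e.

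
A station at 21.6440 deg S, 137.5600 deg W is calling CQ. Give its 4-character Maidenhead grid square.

CG18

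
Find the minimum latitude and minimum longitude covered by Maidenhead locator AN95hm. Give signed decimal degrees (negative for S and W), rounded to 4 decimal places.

45.5000, -161.4167

Field A=0, N=13: +0·20° lon, +13·10° lat → SW at lon -180°, lat 40°.
Square 9, 5: +9·2° lon, +5·1° lat → SW at lon -162°, lat 45°.
Subsquare h=7, m=12: +7·0.0833333° lon, +12·0.0416667° lat → SW at lon -161.417°, lat 45.5°.
latitude 45.5000, longitude -161.4167.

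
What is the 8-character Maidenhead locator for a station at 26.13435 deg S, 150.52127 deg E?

Shift to the Maidenhead origin (180°W, 90°S): lon 330.52127, lat 63.86565.
Field: 330.52127/20 → 16 → Q, 63.86565/10 → 6 → G; chars QG.
Square: 10.52127/2 → 5, 3.86565/1 → 3; chars 53.
Subsquare: 0.52127/0.0833333 → 6 → g, 0.86565/0.0416667 → 20 → u; chars gu.
Extended square: 0.02127/0.00833333 → 2, 0.03232/0.00416667 → 7; chars 27.

QG53gu27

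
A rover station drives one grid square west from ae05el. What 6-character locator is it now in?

Longitude subsquare e = 4; −1 → 3 = d.
The latitude characters are unchanged.

AE05dl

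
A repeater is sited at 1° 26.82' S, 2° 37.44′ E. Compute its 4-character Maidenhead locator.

JI18

Shift to the Maidenhead origin (180°W, 90°S): lon 182.62, lat 88.55.
Field: 182.62/20 → 9 → J, 88.55/10 → 8 → I; chars JI.
Square: 2.62/2 → 1, 8.55/1 → 8; chars 18.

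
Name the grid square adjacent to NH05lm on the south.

NH05ll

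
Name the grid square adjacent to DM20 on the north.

DM21

Latitude square 0; +1 → 1.
The longitude characters are unchanged.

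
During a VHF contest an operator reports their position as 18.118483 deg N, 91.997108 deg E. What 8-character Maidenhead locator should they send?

Offset from 180°W / 90°S: lon 271.99711°, lat 108.11848°.
Field: lon ⌊271.99711/20⌋ = 13 → N; lat ⌊108.11848/10⌋ = 10 → K.
Square: lon ⌊11.99711/2⌋ = 5; lat ⌊8.11848/1⌋ = 8.
Subsquare: lon ⌊1.99711/0.0833333⌋ = 23 → x; lat ⌊0.11848/0.0416667⌋ = 2 → c.
Extended square: lon ⌊0.08044/0.00833333⌋ = 9; lat ⌊0.03515/0.00416667⌋ = 8.

NK58xc98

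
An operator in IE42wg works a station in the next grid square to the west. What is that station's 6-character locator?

Longitude subsquare w = 22; −1 → 21 = v.
The latitude characters are unchanged.

IE42vg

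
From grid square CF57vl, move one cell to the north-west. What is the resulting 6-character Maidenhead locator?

Longitude subsquare v = 21; −1 → 20 = u.
Latitude subsquare l = 11; +1 → 12 = m.

CF57um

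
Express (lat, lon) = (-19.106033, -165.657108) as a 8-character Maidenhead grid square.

AH70ev14

Shift to the Maidenhead origin (180°W, 90°S): lon 14.34289, lat 70.89397.
Field: 14.34289/20 → 0 → A, 70.89397/10 → 7 → H; chars AH.
Square: 14.34289/2 → 7, 0.89397/1 → 0; chars 70.
Subsquare: 0.34289/0.0833333 → 4 → e, 0.89397/0.0416667 → 21 → v; chars ev.
Extended square: 0.00956/0.00833333 → 1, 0.01897/0.00416667 → 4; chars 14.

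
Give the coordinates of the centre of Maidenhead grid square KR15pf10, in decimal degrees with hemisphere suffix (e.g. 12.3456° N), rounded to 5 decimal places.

85.21042° N, 23.26250° E

Field K=10, R=17: +10·20° lon, +17·10° lat → SW at lon 20°, lat 80°.
Square 1, 5: +1·2° lon, +5·1° lat → SW at lon 22°, lat 85°.
Subsquare p=15, f=5: +15·0.0833333° lon, +5·0.0416667° lat → SW at lon 23.25°, lat 85.2083°.
Extended square 1, 0: +1·0.00833333° lon, +0·0.00416667° lat → SW at lon 23.2583°, lat 85.2083°.
Cell spans 0.00833333° lon × 0.00416667° lat. Centre is SW corner plus half of each.
latitude 85.21042° N, longitude 23.26250° E.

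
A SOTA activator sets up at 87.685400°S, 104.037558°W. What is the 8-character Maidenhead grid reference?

Shift to the Maidenhead origin (180°W, 90°S): lon 75.96244, lat 2.31460.
Field: lon ⌊75.96244/20⌋ = 3 → D; lat ⌊2.31460/10⌋ = 0 → A.
Square: lon ⌊15.96244/2⌋ = 7; lat ⌊2.31460/1⌋ = 2.
Subsquare: lon ⌊1.96244/0.0833333⌋ = 23 → x; lat ⌊0.31460/0.0416667⌋ = 7 → h.
Extended square: lon ⌊0.04578/0.00833333⌋ = 5; lat ⌊0.02293/0.00416667⌋ = 5.

DA72xh55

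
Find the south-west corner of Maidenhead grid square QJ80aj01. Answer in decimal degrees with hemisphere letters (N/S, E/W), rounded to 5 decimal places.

0.37917° N, 156.00000° E

Field Q=16, J=9: +16·20° lon, +9·10° lat → SW at lon 140°, lat 0°.
Square 8, 0: +8·2° lon, +0·1° lat → SW at lon 156°, lat 0°.
Subsquare a=0, j=9: +0·0.0833333° lon, +9·0.0416667° lat → SW at lon 156°, lat 0.375°.
Extended square 0, 1: +0·0.00833333° lon, +1·0.00416667° lat → SW at lon 156°, lat 0.379167°.
latitude 0.37917° N, longitude 156.00000° E.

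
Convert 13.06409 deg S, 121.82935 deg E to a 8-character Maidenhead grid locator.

Shift to the Maidenhead origin (180°W, 90°S): lon 301.82935, lat 76.93591.
Field: lon ⌊301.82935/20⌋ = 15 → P; lat ⌊76.93591/10⌋ = 7 → H.
Square: lon ⌊1.82935/2⌋ = 0; lat ⌊6.93591/1⌋ = 6.
Subsquare: lon ⌊1.82935/0.0833333⌋ = 21 → v; lat ⌊0.93591/0.0416667⌋ = 22 → w.
Extended square: lon ⌊0.07935/0.00833333⌋ = 9; lat ⌊0.01924/0.00416667⌋ = 4.

PH06vw94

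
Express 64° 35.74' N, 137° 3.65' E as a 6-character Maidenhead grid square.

Offset from 180°W / 90°S: lon 317.0608°, lat 154.5957°.
Field: lon ⌊317.0608/20⌋ = 15 → P; lat ⌊154.5957/10⌋ = 15 → P.
Square: lon ⌊17.0608/2⌋ = 8; lat ⌊4.5957/1⌋ = 4.
Subsquare: lon ⌊1.0608/0.0833333⌋ = 12 → m; lat ⌊0.5957/0.0416667⌋ = 14 → o.

PP84mo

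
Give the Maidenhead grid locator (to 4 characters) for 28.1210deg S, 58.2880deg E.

LG91

Shift to the Maidenhead origin (180°W, 90°S): lon 238.29, lat 61.88.
Field: 238.29/20 → 11 → L, 61.88/10 → 6 → G; chars LG.
Square: 18.29/2 → 9, 1.88/1 → 1; chars 91.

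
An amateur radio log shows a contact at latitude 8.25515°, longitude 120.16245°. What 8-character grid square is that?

PJ08bg91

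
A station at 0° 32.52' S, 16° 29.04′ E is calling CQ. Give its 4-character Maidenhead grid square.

JI89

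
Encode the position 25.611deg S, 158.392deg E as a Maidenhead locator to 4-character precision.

QG94

Shift to the Maidenhead origin (180°W, 90°S): lon 338.39, lat 64.39.
Field: lon ⌊338.39/20⌋ = 16 → Q; lat ⌊64.39/10⌋ = 6 → G.
Square: lon ⌊18.39/2⌋ = 9; lat ⌊4.39/1⌋ = 4.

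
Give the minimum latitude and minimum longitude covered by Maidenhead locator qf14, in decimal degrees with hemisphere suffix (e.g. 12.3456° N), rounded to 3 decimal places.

Field Q=16, F=5: +16·20° lon, +5·10° lat → SW at lon 140°, lat -40°.
Square 1, 4: +1·2° lon, +4·1° lat → SW at lon 142°, lat -36°.
latitude 36.000° S, longitude 142.000° E.

36.000° S, 142.000° E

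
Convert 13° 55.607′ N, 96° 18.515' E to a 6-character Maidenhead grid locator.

Offset from 180°W / 90°S: lon 276.3086°, lat 103.9268°.
Field (20°×10°, letters A–R): lon ⌊276.3086/20⌋ = 13 → N; lat ⌊103.9268/10⌋ = 10 → K.
Square (2°×1°, digits 0–9): lon ⌊16.3086/2⌋ = 8; lat ⌊3.9268/1⌋ = 3.
Subsquare (5′×2.5′, letters a–x): lon ⌊0.3086/0.0833333⌋ = 3 → d; lat ⌊0.9268/0.0416667⌋ = 22 → w.

NK83dw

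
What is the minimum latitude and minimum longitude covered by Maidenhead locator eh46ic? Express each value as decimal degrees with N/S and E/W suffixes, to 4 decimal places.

13.9167° S, 91.3333° W

Field E=4, H=7: +4·20° lon, +7·10° lat → SW at lon -100°, lat -20°.
Square 4, 6: +4·2° lon, +6·1° lat → SW at lon -92°, lat -14°.
Subsquare i=8, c=2: +8·0.0833333° lon, +2·0.0416667° lat → SW at lon -91.3333°, lat -13.9167°.
latitude 13.9167° S, longitude 91.3333° W.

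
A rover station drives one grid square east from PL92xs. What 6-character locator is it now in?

QL02as

Longitude subsquare x = 23; +1 → 24, wraps to 0 = a, carry into square.
Longitude square 9; +1 → 10, wraps to 0, carry into field.
Longitude field P = 15; +1 → 16 = Q.
The latitude characters are unchanged.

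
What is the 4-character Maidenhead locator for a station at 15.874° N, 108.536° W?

Offset from 180°W / 90°S: lon 71.46°, lat 105.87°.
Field (20°×10°, letters A–R): 71.46/20 → 3 → D, 105.87/10 → 10 → K; chars DK.
Square (2°×1°, digits 0–9): 11.46/2 → 5, 5.87/1 → 5; chars 55.

DK55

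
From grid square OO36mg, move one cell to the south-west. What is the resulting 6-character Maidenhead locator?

OO36lf

Longitude subsquare m = 12; −1 → 11 = l.
Latitude subsquare g = 6; −1 → 5 = f.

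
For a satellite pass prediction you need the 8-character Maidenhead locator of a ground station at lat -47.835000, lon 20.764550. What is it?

KE02jd19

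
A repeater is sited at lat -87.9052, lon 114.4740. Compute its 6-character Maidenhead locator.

OA72fc

Add 180° to longitude and 90° to latitude: 294.4740, 2.0948.
Field: 294.4740/20 → 14 → O, 2.0948/10 → 0 → A; chars OA.
Square: 14.4740/2 → 7, 2.0948/1 → 2; chars 72.
Subsquare: 0.4740/0.0833333 → 5 → f, 0.0948/0.0416667 → 2 → c; chars fc.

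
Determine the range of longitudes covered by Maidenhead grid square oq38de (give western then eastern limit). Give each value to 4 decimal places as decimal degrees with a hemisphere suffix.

106.2500° E, 106.3333° E

Field O=14, Q=16: +14·20° lon, +16·10° lat → SW at lon 100°, lat 70°.
Square 3, 8: +3·2° lon, +8·1° lat → SW at lon 106°, lat 78°.
Subsquare d=3, e=4: +3·0.0833333° lon, +4·0.0416667° lat → SW at lon 106.25°, lat 78.1667°.
Cell spans 0.0833333° lon × 0.0416667° lat.
west 106.2500° E, east 106.3333° E.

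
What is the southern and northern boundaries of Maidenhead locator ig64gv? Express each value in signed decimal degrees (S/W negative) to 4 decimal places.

-25.1250, -25.0833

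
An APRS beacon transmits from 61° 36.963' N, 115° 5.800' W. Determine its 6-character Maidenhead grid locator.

Add 180° to longitude and 90° to latitude: 64.9033, 151.6161.
Field (20°×10°, letters A–R): 64.9033/20 → 3 → D, 151.6161/10 → 15 → P; chars DP.
Square (2°×1°, digits 0–9): 4.9033/2 → 2, 1.6161/1 → 1; chars 21.
Subsquare (5′×2.5′, letters a–x): 0.9033/0.0833333 → 10 → k, 0.6161/0.0416667 → 14 → o; chars ko.

DP21ko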